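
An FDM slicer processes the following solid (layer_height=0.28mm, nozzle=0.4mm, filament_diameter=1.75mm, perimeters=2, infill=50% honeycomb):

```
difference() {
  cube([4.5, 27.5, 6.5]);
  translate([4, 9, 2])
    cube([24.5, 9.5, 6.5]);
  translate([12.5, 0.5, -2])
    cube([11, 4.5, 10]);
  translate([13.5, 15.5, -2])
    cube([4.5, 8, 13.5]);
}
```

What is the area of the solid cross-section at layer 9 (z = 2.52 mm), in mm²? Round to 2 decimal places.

119.00 mm²

At z = 2.52 mm: the 4.5×27.5 cube contributes its full rectangle (area 123.75 mm²); the cube at (4, 9) is present — its section is the full 24.5×9.5 rectangle (area 232.75 mm²); the 11×4.5 cube at (12.5, 0.5) contributes its full rectangle (area 49.50 mm²); the cube at (13.5, 15.5) is present — its section is the full 4.5×8 rectangle (area 36.00 mm²); Subtracting the remaining from the first: starting from the 4.5×27.5 cube (123.75 mm²), the 24.5×9.5 cube at (4, 9) partially overlaps it — only the 4.75 mm² overlap (of its 232.75 mm²) is removed, clipping the outline; the 11×4.5 cube at (12.5, 0.5) misses the remaining region (no effect); the 4.5×8 cube at (13.5, 15.5) misses the remaining region (no effect) — area = 119.00 mm². Overall, the cross-section is a single solid region. Net area = 119.00 mm².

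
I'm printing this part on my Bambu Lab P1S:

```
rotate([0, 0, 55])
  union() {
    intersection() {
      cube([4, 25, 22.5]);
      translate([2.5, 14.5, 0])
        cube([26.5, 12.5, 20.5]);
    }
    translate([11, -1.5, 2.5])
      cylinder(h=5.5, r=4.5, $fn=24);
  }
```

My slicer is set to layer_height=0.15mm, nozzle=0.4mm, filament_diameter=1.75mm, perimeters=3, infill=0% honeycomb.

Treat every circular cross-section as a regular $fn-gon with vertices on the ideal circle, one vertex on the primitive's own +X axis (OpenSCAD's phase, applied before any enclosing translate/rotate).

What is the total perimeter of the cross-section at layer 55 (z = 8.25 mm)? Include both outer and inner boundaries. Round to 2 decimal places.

24.00 mm

At z = 8.25 mm: the 4×25 cube contributes its full rectangle (perimeter 58.00 mm); the cube at (2.5, 14.5) is present — its section is the full 26.5×12.5 rectangle (perimeter 78.00 mm); Taking the intersection: the 26.5×12.5 cube at (2.5, 14.5) partially overlaps the 4×25 cube; clipping to the common part keeps 15.75 mm² — boundary = 24.00 mm; the cylinder at (11, -1.5) does not reach this height (z outside [2.5, 8]); Merging all regions: only the result so far is present, so the union is just that shape — boundary = 24.00 mm; (rotated 55° about Z; rotation is an isometry so areas/perimeters/island counts are preserved). Overall, the cross-section is a single solid region. Total boundary length (outer) = 24.00 mm.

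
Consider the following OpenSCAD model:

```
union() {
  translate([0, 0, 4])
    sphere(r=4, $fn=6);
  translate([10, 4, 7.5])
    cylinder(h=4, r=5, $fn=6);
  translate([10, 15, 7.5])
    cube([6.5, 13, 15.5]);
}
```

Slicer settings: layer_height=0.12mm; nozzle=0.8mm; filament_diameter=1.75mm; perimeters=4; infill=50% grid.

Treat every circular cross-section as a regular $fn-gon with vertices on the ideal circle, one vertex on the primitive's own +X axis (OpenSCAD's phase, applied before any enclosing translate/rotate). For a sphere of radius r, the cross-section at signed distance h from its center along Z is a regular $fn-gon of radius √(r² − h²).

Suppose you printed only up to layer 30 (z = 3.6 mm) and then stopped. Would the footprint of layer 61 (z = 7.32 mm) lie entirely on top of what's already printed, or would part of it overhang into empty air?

entirely on top

Compare the two slices. At z = 3.6: the r=4 sphere contributes a regular 6-gon of circumradius √(4²−0.4²) = 3.980 (area = (6/2)·3.980²·sin(360°/6) = 41.15 mm²); the cylinder at (10, 4) does not reach this height (z outside [7.5, 11.5]); the cube at (10, 15) does not reach this height (z outside [7.5, 23]); Merging all regions: only the r=4 sphere is present, so the union is just that shape — area = 41.15 mm². At z = 7.32: the r=4 sphere slices to a regular 6-gon of circumradius 2.231 (√(r²−h²) with h=3.32 from center) (area = (6/2)·2.231²·sin(360°/6) = 12.93 mm²); the cylinder at (10, 4) is not intersected at this z (z outside [7.5, 11.5]); the cube at (10, 15) is not intersected at this z (z outside [7.5, 23]); Taking the union: only the r=4 sphere is present, so the union is just that shape — area = 12.93 mm². Checking containment: the cross-section at z = 7.32 is a subset of the cross-section at z = 3.6.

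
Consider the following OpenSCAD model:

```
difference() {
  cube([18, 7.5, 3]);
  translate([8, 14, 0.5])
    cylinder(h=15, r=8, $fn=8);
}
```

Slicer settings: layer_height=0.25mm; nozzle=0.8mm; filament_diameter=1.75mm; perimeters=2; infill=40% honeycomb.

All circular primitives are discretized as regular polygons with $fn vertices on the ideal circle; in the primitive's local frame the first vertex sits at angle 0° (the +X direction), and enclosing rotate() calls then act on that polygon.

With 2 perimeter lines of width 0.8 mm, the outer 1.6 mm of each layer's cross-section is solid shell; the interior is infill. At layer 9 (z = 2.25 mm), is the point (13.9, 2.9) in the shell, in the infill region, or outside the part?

At z = 2.25 mm: the 18×7.5 cube contributes its full rectangle; the cylinder at (8, 14): section is a regular 8-gon, circumradius r=8; Subtracting the remaining from the first: starting from the 18×7.5 cube, the r=8 cylinder at (8, 14) partially overlaps it — only the 5.43 mm² overlap (of its 181.02 mm²) is removed, clipping the outline — 1 connected region. Overall, the cross-section is a single solid region. The nearest boundary edge runs (18.00, 0.00)→(0.00, 0.00); distance from the point to it = 2.90 mm. The point is inside the cross-section and 2.90 mm from the nearest boundary — more than the 1.6 mm shell width (2 × 0.8), so it's in the infill interior.

infill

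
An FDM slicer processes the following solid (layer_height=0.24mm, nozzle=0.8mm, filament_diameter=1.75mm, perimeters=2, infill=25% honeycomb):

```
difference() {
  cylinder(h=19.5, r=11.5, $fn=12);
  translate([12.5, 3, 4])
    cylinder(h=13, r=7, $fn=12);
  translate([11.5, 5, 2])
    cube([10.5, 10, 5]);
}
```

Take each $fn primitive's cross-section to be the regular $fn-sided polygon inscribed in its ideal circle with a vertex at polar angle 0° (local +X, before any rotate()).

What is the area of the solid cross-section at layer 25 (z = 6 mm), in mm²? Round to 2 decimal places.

353.19 mm²

At z = 6 mm: the cylinder: section is a regular 12-gon, circumradius r=11.5 (area = (12/2)·11.500²·sin(360°/12) = 396.75 mm²); the r=7 cylinder at (12.5, 3) gives a regular 12-gon of circumradius 7 (constant along its height) (area = (12/2)·7.000²·sin(360°/12) = 147.00 mm²); the cube at (11.5, 5) (footprint 10.5×10) is included at this height (area 105.00 mm²); Taking the first minus the rest: starting from the r=11.5 cylinder (396.75 mm²), the r=7 cylinder at (12.5, 3) partially overlaps it — only the 43.56 mm² overlap (of its 147.00 mm²) is removed, clipping the outline; the 10.5×10 cube at (11.5, 5) misses the remaining region (no effect) — area = 353.19 mm². Overall, the cross-section is a single solid region. Net area = 353.19 mm².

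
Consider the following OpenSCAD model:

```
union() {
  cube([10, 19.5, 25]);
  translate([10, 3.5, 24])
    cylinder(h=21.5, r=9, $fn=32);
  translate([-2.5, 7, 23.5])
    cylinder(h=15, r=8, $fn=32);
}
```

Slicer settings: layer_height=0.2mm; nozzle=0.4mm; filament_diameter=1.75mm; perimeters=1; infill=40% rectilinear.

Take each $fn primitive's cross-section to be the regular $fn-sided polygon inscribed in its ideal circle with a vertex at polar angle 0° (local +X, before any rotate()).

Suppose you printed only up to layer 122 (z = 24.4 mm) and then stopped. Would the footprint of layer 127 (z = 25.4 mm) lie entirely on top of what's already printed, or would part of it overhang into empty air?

entirely on top

Compare the two slices. At z = 24.4: the cube (footprint 10×19.5) is included at this height (area 195.00 mm²); the r=9 cylinder at (10, 3.5) gives a regular 32-gon of circumradius 9 (constant along its height) (area = (32/2)·9.000²·sin(360°/32) = 252.84 mm²); the r=8 cylinder at (-2.5, 7) gives a regular 32-gon of circumradius 8 (constant along its height) (area = (32/2)·8.000²·sin(360°/32) = 199.77 mm²); Merging all regions: the regions partially overlap — summed areas 647.61 mm² minus the doubly-counted overlap 154.07 mm² gives 493.54 mm² — area = 493.54 mm². At z = 25.4: the cube is absent (z outside [0, 25]); the r=9 cylinder at (10, 3.5) contributes a regular 32-gon of circumradius 9 (area = (32/2)·9.000²·sin(360°/32) = 252.84 mm²); the cylinder at (-2.5, 7): section is a regular 32-gon, circumradius r=8 (area = (32/2)·8.000²·sin(360°/32) = 199.77 mm²); Taking the union: the regions partially overlap — summed areas 452.61 mm² minus the doubly-counted overlap 29.47 mm² gives 423.14 mm² — area = 423.14 mm². Checking containment: the cross-section at z = 25.4 is a subset of the cross-section at z = 24.4.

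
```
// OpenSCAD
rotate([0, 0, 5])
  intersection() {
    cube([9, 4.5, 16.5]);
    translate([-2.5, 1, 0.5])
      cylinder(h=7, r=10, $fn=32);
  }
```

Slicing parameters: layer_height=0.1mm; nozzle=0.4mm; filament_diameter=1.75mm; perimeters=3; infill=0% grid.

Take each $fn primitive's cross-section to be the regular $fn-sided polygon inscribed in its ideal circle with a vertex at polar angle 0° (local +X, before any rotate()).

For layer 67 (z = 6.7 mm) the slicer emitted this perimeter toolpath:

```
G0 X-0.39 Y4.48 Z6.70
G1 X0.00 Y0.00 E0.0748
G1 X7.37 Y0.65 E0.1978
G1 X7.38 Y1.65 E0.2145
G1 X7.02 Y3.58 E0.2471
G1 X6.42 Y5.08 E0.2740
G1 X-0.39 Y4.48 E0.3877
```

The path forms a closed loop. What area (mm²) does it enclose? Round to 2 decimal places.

32.81 mm²

Apply the shoelace formula to the sequence of (X, Y) vertices; enclosed area = 32.81 mm².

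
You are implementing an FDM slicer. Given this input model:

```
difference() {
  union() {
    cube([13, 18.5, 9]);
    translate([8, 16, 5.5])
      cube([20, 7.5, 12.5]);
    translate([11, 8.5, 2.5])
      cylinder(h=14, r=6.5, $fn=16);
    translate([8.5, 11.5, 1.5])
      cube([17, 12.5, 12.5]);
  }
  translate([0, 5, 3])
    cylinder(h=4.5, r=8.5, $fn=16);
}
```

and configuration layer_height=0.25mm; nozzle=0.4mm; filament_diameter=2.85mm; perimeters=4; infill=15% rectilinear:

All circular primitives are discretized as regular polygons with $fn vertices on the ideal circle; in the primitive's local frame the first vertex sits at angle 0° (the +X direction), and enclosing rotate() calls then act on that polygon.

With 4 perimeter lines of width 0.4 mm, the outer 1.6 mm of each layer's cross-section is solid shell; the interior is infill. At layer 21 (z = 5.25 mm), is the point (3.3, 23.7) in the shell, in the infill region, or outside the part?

outside

At z = 5.25 mm: the cube is present — its section is the full 13×18.5 rectangle; the cube at (8, 16) is absent (z outside [5.5, 18]); the r=6.5 cylinder at (11, 8.5) gives a regular 16-gon of circumradius 6.5 (constant along its height); the cube at (8.5, 11.5) is present — its section is the full 17×12.5 rectangle; Combining (union): the regions partially overlap (shared area 128.57 mm²), so overlapping operands fuse into one piece — 1 connected region; the cylinder at (0, 5): section is a regular 16-gon, circumradius r=8.5; Subtracting the remaining from the first: starting from the result so far, the r=8.5 cylinder at (0, 5) partially overlaps it — only the 94.60 mm² overlap (of its 221.19 mm²) is removed, clipping the outline — 1 connected region. Overall, the cross-section is a single solid region. The nearest boundary edge runs (0.00, 18.50)→(8.50, 18.50); distance from the point to it = 5.20 mm. The point is not inside any of the regions above, so it lies outside the cross-section (5.20 mm from the nearest boundary).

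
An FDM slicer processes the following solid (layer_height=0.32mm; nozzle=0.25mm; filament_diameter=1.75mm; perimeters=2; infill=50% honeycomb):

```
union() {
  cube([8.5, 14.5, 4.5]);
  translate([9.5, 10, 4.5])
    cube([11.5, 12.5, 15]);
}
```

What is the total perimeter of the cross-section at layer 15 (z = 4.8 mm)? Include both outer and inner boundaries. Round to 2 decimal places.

At z = 4.8 mm: the cube does not reach this height (z outside [0, 4.5]); the 11.5×12.5 cube at (9.5, 10) contributes its full rectangle (perimeter 48.00 mm); Merging all regions: only the 11.5×12.5 cube at (9.5, 10) is present, so the union is just that shape — boundary = 48.00 mm. Overall, the cross-section is a single solid region. Total boundary length (outer) = 48.00 mm.

48.00 mm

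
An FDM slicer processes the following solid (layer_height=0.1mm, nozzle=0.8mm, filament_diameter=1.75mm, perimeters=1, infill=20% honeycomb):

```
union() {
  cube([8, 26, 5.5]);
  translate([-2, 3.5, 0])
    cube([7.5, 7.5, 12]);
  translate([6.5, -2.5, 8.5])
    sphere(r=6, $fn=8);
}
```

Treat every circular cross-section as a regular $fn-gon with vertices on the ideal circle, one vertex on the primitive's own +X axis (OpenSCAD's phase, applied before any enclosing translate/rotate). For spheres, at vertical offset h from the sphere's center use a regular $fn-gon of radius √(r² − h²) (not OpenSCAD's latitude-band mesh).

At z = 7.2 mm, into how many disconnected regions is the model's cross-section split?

At z = 7.2 mm: the cube is absent (z outside [0, 5.5]); the cube at (-2, 3.5) is present — its section is the full 7.5×7.5 rectangle; the sphere at (6.5, -2.5): section is a regular 8-gon, circumradius = √(r²−h²) = √(6²−1.3²) = 5.857; Combining (union): the 2 present regions are separate (no shared area or edge), so areas and boundary lengths simply add and each stays a separate island — 2 connected regions. The result has 2 disconnected regions.

2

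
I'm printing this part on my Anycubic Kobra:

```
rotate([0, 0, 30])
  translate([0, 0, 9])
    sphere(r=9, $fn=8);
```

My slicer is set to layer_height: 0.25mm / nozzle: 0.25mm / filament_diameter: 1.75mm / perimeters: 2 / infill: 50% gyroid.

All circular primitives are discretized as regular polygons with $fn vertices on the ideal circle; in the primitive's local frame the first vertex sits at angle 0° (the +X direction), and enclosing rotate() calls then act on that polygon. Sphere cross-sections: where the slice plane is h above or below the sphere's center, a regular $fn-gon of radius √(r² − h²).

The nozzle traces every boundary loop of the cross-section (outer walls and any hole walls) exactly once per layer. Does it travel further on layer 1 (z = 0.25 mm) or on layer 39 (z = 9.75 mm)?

Layer 1 (z = 0.25): the sphere: section is a regular 8-gon, circumradius = √(r²−h²) = √(9²−8.75²) = 2.107 (perimeter = 2·8·2.107·sin(180°/8) = 12.90 mm); (rotated 30° about Z; rotation is an isometry so areas/perimeters/island counts are preserved). So its perimeter = 12.90 mm. Layer 39 (z = 9.75): the r=9 sphere slices to a regular 8-gon of circumradius 8.969 (√(r²−h²) with h=0.75 from center) (perimeter = 2·8·8.969·sin(180°/8) = 54.91 mm); (whole slice rotated 30° about Z — lengths, areas and connectivity unchanged). So its perimeter = 54.91 mm. Layer 39 is larger (54.91 vs 12.90 mm).

layer 39 (z = 9.75 mm)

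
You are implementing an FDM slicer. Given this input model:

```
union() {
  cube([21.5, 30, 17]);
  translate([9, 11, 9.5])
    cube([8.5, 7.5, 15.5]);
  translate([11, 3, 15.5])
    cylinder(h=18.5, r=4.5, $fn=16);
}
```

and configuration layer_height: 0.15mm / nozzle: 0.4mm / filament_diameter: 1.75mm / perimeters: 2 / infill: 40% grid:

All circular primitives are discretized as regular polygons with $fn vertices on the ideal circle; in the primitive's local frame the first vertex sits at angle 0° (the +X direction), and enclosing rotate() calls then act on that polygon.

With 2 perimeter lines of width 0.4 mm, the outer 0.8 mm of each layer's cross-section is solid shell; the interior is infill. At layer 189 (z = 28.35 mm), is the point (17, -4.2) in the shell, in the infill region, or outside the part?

At z = 28.35 mm: the cube is not intersected at this z (z outside [0, 17]); the cube at (9, 11) is absent (z outside [9.5, 25]); the cylinder at (11, 3): section is a regular 16-gon, circumradius r=4.5; Taking the union: only the r=4.5 cylinder at (11, 3) is present, so the union is just that shape — 1 connected region. Overall, the cross-section is a single solid region. The nearest boundary edge runs (12.72, -1.16)→(14.18, -0.18); distance from the point to it = 4.91 mm. The point is not inside any of the regions above, so it lies outside the cross-section (4.91 mm from the nearest boundary).

outside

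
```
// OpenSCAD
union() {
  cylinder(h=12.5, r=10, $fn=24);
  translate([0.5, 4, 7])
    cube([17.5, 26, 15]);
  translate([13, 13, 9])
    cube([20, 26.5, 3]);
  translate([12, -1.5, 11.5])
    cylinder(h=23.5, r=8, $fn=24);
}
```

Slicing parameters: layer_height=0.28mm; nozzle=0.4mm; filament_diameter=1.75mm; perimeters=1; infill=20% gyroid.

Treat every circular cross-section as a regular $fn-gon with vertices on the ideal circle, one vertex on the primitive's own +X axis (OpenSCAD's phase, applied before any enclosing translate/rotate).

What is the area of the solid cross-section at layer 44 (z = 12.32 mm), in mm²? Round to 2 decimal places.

At z = 12.32 mm: the r=10 cylinder contributes a regular 24-gon of circumradius 10 (area = (24/2)·10.000²·sin(360°/24) = 310.58 mm²); the cube at (0.5, 4) (footprint 17.5×26) is included at this height (area 455.00 mm²); the cube at (13, 13) is not intersected at this z (z outside [9, 12]); the r=8 cylinder at (12, -1.5) gives a regular 24-gon of circumradius 8 (constant along its height) (area = (24/2)·8.000²·sin(360°/24) = 198.77 mm²); Combining (union): the regions partially overlap — summed areas 964.36 mm² minus the doubly-counted overlap 105.56 mm² gives 858.80 mm² — area = 858.80 mm². Overall, the cross-section is a single solid region. Net area = 858.80 mm².

858.80 mm²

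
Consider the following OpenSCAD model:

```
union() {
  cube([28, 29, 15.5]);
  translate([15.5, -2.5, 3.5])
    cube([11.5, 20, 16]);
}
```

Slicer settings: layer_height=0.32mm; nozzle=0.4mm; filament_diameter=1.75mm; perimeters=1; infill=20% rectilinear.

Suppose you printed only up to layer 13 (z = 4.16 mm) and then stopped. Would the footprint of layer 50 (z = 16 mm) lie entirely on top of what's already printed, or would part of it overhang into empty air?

entirely on top

Compare the two slices. At z = 4.16: the 28×29 cube contributes its full rectangle (area 812.00 mm²); the 11.5×20 cube at (15.5, -2.5) contributes its full rectangle (area 230.00 mm²); Merging all regions: the regions partially overlap — summed areas 1042.00 mm² minus the doubly-counted overlap 201.25 mm² gives 840.75 mm² — area = 840.75 mm². At z = 16: the cube is absent (z outside [0, 15.5]); the cube at (15.5, -2.5) is present — its section is the full 11.5×20 rectangle (area 230.00 mm²); Combining (union): only the 11.5×20 cube at (15.5, -2.5) is present, so the union is just that shape — area = 230.00 mm². Checking containment: the cross-section at z = 16 is a subset of the cross-section at z = 4.16.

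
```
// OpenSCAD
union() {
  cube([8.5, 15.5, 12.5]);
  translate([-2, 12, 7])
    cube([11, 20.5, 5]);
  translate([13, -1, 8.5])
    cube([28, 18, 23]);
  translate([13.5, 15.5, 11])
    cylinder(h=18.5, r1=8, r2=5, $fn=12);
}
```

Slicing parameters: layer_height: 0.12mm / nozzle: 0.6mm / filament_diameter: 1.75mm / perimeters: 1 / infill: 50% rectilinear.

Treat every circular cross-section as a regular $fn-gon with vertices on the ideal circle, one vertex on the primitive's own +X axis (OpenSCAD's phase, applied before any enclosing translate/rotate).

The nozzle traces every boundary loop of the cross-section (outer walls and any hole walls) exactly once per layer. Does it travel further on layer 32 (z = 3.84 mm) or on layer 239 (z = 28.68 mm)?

layer 239 (z = 28.68 mm)

Layer 32 (z = 3.84): the cube is present — its section is the full 8.5×15.5 rectangle (perimeter 48.00 mm); the cube at (-2, 12) does not reach this height (z outside [7, 12]); the cube at (13, -1) is not intersected at this z (z outside [8.5, 31.5]); the cone at (13.5, 15.5) is absent (z outside [11, 29.5]); Merging all regions: only the 8.5×15.5 cube is present, so the union is just that shape — boundary = 48.00 mm. So its perimeter = 48.00 mm. Layer 239 (z = 28.68): the cube is absent (z outside [0, 12.5]); the cube at (-2, 12) is not intersected at this z (z outside [7, 12]); the cube at (13, -1) (footprint 28×18) is included at this height (perimeter 92.00 mm); the cone at (13.5, 15.5) contributes a regular 12-gon of circumradius 5.133 (interpolated between r1=8 and r2=5 at t=0.956) (perimeter = 2·12·5.133·sin(180°/12) = 31.88 mm); Merging all regions: the regions partially overlap (shared area 30.44 mm²), so the edge portions inside another operand are dropped and the merged outline is re-measured after clipping — boundary = 102.11 mm. So its perimeter = 102.11 mm. Layer 239 is larger (102.11 vs 48.00 mm).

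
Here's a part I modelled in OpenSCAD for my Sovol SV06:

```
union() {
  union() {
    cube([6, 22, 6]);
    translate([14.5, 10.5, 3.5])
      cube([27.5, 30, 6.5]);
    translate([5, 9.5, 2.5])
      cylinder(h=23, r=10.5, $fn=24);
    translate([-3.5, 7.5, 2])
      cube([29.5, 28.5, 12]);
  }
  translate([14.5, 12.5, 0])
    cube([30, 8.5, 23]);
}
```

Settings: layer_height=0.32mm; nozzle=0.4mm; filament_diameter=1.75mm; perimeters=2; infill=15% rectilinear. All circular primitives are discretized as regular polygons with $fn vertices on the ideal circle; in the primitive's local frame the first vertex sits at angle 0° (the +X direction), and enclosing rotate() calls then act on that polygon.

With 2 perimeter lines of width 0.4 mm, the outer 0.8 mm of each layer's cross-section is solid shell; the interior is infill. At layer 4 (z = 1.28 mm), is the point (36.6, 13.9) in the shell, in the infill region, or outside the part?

At z = 1.28 mm: the cube (footprint 6×22) is included at this height; the cube at (14.5, 10.5) is absent (z outside [3.5, 10]); the cylinder at (5, 9.5) is absent (z outside [2.5, 25.5]); the cube at (-3.5, 7.5) is not intersected at this z (z outside [2, 14]); Combining (union): only the 6×22 cube is present, so the union is just that shape — 1 connected region; the cube at (14.5, 12.5) (footprint 30×8.5) is included at this height; Taking the union: the 2 present regions are separate (no shared area or edge), so areas and boundary lengths simply add and each stays a separate island — 2 connected regions. Overall, the cross-section has 2 separate islands. The nearest boundary edge runs (44.50, 12.50)→(14.50, 12.50); distance from the point to it = 1.40 mm. (Shell/infill is judged within the island containing the point — the largest one.) The point is inside the cross-section and 1.40 mm from the nearest boundary — more than the 0.8 mm shell width (2 × 0.4), so it's in the infill interior.

infill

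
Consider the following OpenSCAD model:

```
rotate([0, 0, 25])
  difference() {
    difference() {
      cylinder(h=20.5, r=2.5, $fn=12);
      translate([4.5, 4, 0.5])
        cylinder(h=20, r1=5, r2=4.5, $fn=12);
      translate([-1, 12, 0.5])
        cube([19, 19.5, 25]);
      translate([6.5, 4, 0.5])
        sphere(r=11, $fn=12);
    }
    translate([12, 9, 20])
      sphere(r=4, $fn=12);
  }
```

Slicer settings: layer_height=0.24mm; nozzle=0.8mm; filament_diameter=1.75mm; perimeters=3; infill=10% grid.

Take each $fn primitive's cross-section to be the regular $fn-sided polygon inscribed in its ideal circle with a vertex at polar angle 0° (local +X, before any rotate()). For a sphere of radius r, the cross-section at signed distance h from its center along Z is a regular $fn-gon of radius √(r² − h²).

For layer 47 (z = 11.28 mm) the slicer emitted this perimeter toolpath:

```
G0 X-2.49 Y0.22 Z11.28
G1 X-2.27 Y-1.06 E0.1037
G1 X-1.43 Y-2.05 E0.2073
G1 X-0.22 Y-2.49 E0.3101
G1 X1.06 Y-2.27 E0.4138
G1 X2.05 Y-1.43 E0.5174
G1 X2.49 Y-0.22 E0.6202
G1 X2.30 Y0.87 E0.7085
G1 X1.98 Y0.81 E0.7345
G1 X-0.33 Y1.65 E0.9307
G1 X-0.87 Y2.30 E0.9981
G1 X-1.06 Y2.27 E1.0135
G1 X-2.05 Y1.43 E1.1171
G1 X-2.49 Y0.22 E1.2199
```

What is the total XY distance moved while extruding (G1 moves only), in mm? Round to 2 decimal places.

15.28 mm

Sum the Euclidean lengths of each G1 segment: total = 15.28 mm.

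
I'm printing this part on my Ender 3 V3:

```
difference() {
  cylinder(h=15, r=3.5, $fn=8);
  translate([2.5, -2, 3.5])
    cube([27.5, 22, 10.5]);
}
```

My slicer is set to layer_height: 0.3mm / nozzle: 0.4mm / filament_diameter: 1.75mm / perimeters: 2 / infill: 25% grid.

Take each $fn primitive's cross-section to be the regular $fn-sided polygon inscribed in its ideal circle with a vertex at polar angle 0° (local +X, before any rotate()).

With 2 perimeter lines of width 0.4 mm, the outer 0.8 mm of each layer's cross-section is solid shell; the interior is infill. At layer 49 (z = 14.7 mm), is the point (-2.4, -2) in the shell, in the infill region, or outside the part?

At z = 14.7 mm: the cylinder: section is a regular 8-gon, circumradius r=3.5; the cube at (2.5, -2) is not intersected at this z (z outside [3.5, 14]); After the difference (first − rest): none of the subtracted shapes is present at this height, so the r=3.5 cylinder is unchanged — 1 connected region. Overall, the cross-section is a single solid region. The nearest boundary edge runs (-3.50, 0.00)→(-2.47, -2.47); distance from the point to it = 0.25 mm. The point is inside the cross-section, 0.25 mm from the nearest boundary — within the 0.8 mm shell band (2 × 0.4).

shell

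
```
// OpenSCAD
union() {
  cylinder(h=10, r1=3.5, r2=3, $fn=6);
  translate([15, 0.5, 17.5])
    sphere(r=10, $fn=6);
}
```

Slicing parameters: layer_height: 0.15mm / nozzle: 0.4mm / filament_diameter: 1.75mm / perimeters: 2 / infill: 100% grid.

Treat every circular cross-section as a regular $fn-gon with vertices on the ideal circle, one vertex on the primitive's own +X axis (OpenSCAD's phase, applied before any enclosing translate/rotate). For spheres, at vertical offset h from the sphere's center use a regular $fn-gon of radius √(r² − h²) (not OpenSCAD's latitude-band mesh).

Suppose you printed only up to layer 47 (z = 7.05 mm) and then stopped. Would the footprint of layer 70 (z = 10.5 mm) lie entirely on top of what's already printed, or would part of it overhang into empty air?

Compare the two slices. At z = 7.05: the cone (r1=3.5→r2=3) has section circumradius 3.147 here — a regular 6-gon (area = (6/2)·3.147²·sin(360°/6) = 25.74 mm²); the sphere at (15, 0.5) does not reach this height (|z−center|=10.450 > r=10); Taking the union: only the cone is present, so the union is just that shape — area = 25.74 mm². At z = 10.5: the cone does not reach this height (z outside [0, 10]); the r=10 sphere at (15, 0.5) slices to a regular 6-gon of circumradius 7.141 (√(r²−h²) with h=7 from center) (area = (6/2)·7.141²·sin(360°/6) = 132.50 mm²); Combining (union): only the r=10 sphere at (15, 0.5) is present, so the union is just that shape — area = 132.50 mm². Checking containment: at z = 10.5 the cross-section extends beyond the z = 7.05 cross-section by about 132.50 mm².

part overhangs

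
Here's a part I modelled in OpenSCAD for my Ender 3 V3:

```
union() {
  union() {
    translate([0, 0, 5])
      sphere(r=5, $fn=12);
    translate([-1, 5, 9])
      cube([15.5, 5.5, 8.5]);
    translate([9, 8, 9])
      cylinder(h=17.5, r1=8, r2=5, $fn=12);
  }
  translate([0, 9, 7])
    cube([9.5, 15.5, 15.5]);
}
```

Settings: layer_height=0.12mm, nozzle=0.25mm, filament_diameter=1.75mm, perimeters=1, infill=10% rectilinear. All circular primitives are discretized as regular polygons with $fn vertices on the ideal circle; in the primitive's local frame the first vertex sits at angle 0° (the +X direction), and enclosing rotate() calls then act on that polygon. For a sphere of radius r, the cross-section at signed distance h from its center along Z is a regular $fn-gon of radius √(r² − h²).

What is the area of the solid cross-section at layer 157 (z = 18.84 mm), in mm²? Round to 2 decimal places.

240.48 mm²

At z = 18.84 mm: the sphere is absent (|z−center|=13.840 > r=5); the cube at (-1, 5) does not reach this height (z outside [9, 17.5]); the cone at (9, 8) contributes a regular 12-gon of circumradius 6.313 (interpolated between r1=8 and r2=5 at t=0.562) (area = (12/2)·6.313²·sin(360°/12) = 119.57 mm²); Merging all regions: only the cone at (9, 8) is present, so the union is just that shape — area = 119.57 mm²; the cube at (0, 9) is present — its section is the full 9.5×15.5 rectangle (area 147.25 mm²); Combining (union): the regions partially overlap — summed areas 266.82 mm² minus the doubly-counted overlap 26.34 mm² gives 240.48 mm² — area = 240.48 mm². Overall, the cross-section is a single solid region. Net area = 240.48 mm².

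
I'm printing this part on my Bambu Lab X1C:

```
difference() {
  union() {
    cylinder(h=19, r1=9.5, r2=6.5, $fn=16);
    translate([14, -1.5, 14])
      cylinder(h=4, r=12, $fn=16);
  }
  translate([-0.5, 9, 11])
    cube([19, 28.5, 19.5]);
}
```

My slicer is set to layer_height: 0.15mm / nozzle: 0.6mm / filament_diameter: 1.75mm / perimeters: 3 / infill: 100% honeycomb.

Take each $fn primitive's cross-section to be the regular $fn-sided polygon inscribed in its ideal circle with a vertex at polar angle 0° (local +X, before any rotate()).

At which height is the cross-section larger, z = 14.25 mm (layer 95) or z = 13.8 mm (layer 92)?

Layer 95 (z = 14.25): the cone (r1=9.5→r2=6.5) has section circumradius 7.250 here — a regular 16-gon (area = (16/2)·7.250²·sin(360°/16) = 160.92 mm²); the cylinder at (14, -1.5): section is a regular 16-gon, circumradius r=12 (area = (16/2)·12.000²·sin(360°/16) = 440.85 mm²); Taking the union: the regions partially overlap — summed areas 601.77 mm² minus the doubly-counted overlap 41.20 mm² gives 560.57 mm² — area = 560.57 mm²; the cube at (-0.5, 9) is present — its section is the full 19×28.5 rectangle (area 541.50 mm²); Subtracting the remaining from the first: starting from that combined region (560.57 mm²), the 19×28.5 cube at (-0.5, 9) partially overlaps it — only the 9.78 mm² overlap (of its 541.50 mm²) is removed, clipping the outline — area = 550.79 mm². So its area = 550.79 mm². Layer 92 (z = 13.8): the cone: at t=0.726 of its height the radius interpolates to r₁+(r₂−r₁)t = 7.321, giving a regular 16-gon of that circumradius (area = (16/2)·7.321²·sin(360°/16) = 164.09 mm²); the cylinder at (14, -1.5) is not intersected at this z (z outside [14, 18]); Merging all regions: only the cone is present, so the union is just that shape — area = 164.09 mm²; the 19×28.5 cube at (-0.5, 9) contributes its full rectangle (area 541.50 mm²); Taking the first minus the rest: starting from the result so far (164.09 mm²), the 19×28.5 cube at (-0.5, 9) misses the remaining region (no effect) — area = 164.09 mm². So its area = 164.09 mm². Layer 95 is larger (550.79 vs 164.09 mm²).

layer 95 (z = 14.25 mm)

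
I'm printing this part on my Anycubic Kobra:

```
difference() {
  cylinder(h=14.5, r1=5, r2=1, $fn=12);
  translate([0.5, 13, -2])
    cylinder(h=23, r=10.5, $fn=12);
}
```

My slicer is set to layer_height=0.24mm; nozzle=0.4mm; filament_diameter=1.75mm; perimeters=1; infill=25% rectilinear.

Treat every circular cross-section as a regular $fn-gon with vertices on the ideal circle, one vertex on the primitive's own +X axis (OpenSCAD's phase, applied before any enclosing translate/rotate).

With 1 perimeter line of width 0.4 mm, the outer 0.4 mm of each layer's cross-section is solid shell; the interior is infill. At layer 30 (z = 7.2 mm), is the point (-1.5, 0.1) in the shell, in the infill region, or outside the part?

infill

At z = 7.2 mm: the cone (r1=5→r2=1) has section circumradius 3.014 here — a regular 12-gon; the r=10.5 cylinder at (0.5, 13) contributes a regular 12-gon of circumradius 10.5; Taking the first minus the rest: starting from the cone, the r=10.5 cylinder at (0.5, 13) partially overlaps it — only the 0.46 mm² overlap (of its 330.75 mm²) is removed, clipping the outline — 1 connected region. Overall, the cross-section is a single solid region. The nearest boundary edge runs (-3.01, 0.00)→(-2.61, 1.51); distance from the point to it = 1.44 mm. The point is inside the cross-section and 1.44 mm from the nearest boundary — more than the 0.4 mm shell width (1 × 0.4), so it's in the infill interior.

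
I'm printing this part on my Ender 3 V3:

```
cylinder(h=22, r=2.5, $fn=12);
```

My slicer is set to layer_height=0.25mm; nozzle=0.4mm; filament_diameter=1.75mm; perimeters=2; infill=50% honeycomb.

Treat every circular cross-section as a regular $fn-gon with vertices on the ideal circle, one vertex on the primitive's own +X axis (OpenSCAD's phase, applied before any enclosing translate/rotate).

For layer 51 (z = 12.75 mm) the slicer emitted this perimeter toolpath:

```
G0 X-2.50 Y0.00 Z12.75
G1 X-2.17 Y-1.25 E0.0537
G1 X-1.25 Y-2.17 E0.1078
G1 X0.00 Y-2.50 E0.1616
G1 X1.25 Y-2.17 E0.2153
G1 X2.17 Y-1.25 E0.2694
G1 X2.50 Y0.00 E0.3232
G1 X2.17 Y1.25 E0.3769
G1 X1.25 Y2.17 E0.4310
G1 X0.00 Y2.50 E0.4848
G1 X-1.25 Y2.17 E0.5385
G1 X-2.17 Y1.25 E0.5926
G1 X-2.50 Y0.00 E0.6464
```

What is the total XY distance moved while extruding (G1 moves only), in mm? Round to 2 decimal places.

15.55 mm

Sum the Euclidean lengths of each G1 segment: total = 15.55 mm.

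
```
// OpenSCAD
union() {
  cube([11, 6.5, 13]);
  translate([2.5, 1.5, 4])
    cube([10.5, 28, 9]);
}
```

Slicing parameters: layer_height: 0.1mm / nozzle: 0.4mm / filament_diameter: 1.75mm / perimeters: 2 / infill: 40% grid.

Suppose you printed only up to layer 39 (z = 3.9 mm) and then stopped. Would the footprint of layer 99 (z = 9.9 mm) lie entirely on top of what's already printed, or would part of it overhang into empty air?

Compare the two slices. At z = 3.9: the cube is present — its section is the full 11×6.5 rectangle (area 71.50 mm²); the cube at (2.5, 1.5) is not intersected at this z (z outside [4, 13]); Combining (union): only the 11×6.5 cube is present, so the union is just that shape — area = 71.50 mm². At z = 9.9: the cube (footprint 11×6.5) is included at this height (area 71.50 mm²); the cube at (2.5, 1.5) (footprint 10.5×28) is included at this height (area 294.00 mm²); Combining (union): the regions partially overlap — summed areas 365.50 mm² minus the doubly-counted overlap 42.50 mm² gives 323.00 mm² — area = 323.00 mm². Checking containment: at z = 9.9 the cross-section extends beyond the z = 3.9 cross-section by about 251.50 mm².

part overhangs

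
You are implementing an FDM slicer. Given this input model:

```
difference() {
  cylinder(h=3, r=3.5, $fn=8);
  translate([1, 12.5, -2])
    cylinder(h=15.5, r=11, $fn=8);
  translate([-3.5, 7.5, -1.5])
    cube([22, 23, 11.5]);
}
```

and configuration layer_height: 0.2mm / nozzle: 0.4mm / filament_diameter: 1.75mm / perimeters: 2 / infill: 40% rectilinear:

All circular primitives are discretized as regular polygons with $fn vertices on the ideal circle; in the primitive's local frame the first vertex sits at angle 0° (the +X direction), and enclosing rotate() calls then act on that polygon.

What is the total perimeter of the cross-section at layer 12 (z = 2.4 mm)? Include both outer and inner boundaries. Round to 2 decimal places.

At z = 2.4 mm: the cylinder: section is a regular 8-gon, circumradius r=3.5 (perimeter = 2·8·3.500·sin(180°/8) = 21.43 mm); the cylinder at (1, 12.5): section is a regular 8-gon, circumradius r=11 (perimeter = 2·8·11.000·sin(180°/8) = 67.35 mm); the cube at (-3.5, 7.5) is present — its section is the full 22×23 rectangle (perimeter 90.00 mm); Taking the first minus the rest: starting from the r=3.5 cylinder, the r=11 cylinder at (1, 12.5) partially overlaps it — only the 4.56 mm² overlap (of its 342.24 mm²) is removed, clipping the outline; the 22×23 cube at (-3.5, 7.5) misses the remaining region (no effect) — boundary = 21.23 mm. Overall, the cross-section is a single solid region. Total boundary length (outer) = 21.23 mm.

21.23 mm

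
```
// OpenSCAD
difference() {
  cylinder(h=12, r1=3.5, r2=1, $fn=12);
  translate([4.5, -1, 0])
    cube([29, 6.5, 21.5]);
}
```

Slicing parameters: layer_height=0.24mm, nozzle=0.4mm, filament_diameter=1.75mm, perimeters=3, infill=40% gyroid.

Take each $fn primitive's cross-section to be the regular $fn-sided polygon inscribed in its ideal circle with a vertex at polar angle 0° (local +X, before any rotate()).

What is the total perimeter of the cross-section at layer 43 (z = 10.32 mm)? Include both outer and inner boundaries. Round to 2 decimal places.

8.39 mm

At z = 10.32 mm: the cone: at t=0.860 of its height the radius interpolates to r₁+(r₂−r₁)t = 1.350, giving a regular 12-gon of that circumradius (perimeter = 2·12·1.350·sin(180°/12) = 8.39 mm); the cube at (4.5, -1) (footprint 29×6.5) is included at this height (perimeter 71.00 mm); After the difference (first − rest): starting from the cone, the 29×6.5 cube at (4.5, -1) misses the remaining region (no effect) — boundary = 8.39 mm. Overall, the cross-section is a single solid region. Total boundary length (outer) = 8.39 mm.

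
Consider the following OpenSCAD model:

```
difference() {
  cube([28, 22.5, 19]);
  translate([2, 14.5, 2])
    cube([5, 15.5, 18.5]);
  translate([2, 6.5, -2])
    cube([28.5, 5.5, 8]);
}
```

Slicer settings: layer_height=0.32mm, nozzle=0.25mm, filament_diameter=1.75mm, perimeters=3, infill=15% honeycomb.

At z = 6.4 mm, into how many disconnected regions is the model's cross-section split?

1

At z = 6.4 mm: the 28×22.5 cube contributes its full rectangle; the cube at (2, 14.5) is present — its section is the full 5×15.5 rectangle; the cube at (2, 6.5) is absent (z outside [-2, 6]); Taking the first minus the rest: starting from the 28×22.5 cube, the 5×15.5 cube at (2, 14.5) partially overlaps it — only the 40.00 mm² overlap (of its 77.50 mm²) is removed, clipping the outline — 1 connected region. The result has 1 disconnected region.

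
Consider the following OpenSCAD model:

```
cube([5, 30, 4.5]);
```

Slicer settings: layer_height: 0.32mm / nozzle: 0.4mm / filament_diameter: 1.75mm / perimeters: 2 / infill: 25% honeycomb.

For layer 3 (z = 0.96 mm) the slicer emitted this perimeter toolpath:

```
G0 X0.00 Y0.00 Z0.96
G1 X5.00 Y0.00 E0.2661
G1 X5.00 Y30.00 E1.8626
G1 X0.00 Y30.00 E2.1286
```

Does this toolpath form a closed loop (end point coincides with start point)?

Start point (G0): (0.00, 0.00). End point (last G1): the path does not return to the start — open.

no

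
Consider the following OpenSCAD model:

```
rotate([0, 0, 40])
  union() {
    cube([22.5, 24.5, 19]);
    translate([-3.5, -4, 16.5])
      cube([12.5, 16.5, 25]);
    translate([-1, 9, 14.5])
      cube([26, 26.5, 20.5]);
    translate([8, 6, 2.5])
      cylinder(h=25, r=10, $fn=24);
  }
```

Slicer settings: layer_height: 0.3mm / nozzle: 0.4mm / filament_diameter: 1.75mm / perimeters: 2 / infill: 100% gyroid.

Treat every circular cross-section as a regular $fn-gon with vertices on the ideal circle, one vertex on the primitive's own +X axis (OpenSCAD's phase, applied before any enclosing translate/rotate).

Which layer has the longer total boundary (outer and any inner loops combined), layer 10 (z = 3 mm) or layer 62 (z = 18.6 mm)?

layer 62 (z = 18.6 mm)

Layer 10 (z = 3): the cube (footprint 22.5×24.5) is included at this height (perimeter 94.00 mm); the cube at (-3.5, -4) is absent (z outside [16.5, 41.5]); the cube at (-1, 9) is absent (z outside [14.5, 35]); the r=10 cylinder at (8, 6) gives a regular 24-gon of circumradius 10 (constant along its height) (perimeter = 2·24·10.000·sin(180°/24) = 62.65 mm); Taking the union: the regions partially overlap (shared area 251.28 mm²), so the edge portions inside another operand are dropped and the merged outline is re-measured after clipping — boundary = 97.47 mm; (whole slice rotated 40° about Z — lengths, areas and connectivity unchanged). So its perimeter = 97.47 mm. Layer 62 (z = 18.6): the cube is present — its section is the full 22.5×24.5 rectangle (perimeter 94.00 mm); the 12.5×16.5 cube at (-3.5, -4) contributes its full rectangle (perimeter 58.00 mm); the cube at (-1, 9) is present — its section is the full 26×26.5 rectangle (perimeter 105.00 mm); the cylinder at (8, 6): section is a regular 24-gon, circumradius r=10 (perimeter = 2·24·10.000·sin(180°/24) = 62.65 mm); Merging all regions: the regions partially overlap (shared area 757.43 mm²), so the edge portions inside another operand are dropped and the merged outline is re-measured after clipping — boundary = 133.41 mm; (rotated 40° about Z; rotation is an isometry so areas/perimeters/island counts are preserved). So its perimeter = 133.41 mm. Layer 62 is larger (133.41 vs 97.47 mm).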